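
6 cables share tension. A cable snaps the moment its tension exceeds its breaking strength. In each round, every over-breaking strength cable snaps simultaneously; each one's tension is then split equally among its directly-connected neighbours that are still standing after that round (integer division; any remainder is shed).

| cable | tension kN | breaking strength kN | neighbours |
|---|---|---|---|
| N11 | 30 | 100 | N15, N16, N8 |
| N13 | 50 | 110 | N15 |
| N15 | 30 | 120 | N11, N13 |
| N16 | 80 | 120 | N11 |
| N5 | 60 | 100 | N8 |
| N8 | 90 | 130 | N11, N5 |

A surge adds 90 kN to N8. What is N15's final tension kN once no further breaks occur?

90

Round 1 — N8 at 180 > 130. N8 snaps.
  N8 sheds 180 kN to N11, N5: 90 each.
    N11: 30+90 = 120 > 100
    N5: 60+90 = 150 > 100
Round 2 — N11, N5 snap.
  N11 sheds 120 kN to N15, N16: 60 each.
    N15: 30+60 = 90 ≤ 120
    N16: 80+60 = 140 > 120
  N5 sheds 150 kN: no online neighbours, lost.
Round 3 — N16 snaps.
  N16 sheds 140 kN: no online neighbours, lost.
No further breaks.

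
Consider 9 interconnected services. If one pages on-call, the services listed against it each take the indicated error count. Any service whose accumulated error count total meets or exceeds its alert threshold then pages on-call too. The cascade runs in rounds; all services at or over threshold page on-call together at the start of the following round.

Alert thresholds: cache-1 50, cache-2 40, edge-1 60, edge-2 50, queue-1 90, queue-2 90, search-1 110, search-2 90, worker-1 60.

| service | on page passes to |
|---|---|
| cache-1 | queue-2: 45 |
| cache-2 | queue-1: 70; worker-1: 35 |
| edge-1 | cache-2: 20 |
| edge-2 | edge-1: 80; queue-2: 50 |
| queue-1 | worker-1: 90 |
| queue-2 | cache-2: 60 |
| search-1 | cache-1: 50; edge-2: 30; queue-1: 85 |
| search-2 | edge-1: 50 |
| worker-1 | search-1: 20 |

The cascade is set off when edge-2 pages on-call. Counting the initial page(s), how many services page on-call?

Round 1 — edge-2 pages on-call (initial).
  edge-1: +80 → 80 ≥ 60
  queue-2: +50 → 50 < 90
Round 2 — edge-1 pages on-call.
  cache-2: +20 → 20 < 40
No further pages.

2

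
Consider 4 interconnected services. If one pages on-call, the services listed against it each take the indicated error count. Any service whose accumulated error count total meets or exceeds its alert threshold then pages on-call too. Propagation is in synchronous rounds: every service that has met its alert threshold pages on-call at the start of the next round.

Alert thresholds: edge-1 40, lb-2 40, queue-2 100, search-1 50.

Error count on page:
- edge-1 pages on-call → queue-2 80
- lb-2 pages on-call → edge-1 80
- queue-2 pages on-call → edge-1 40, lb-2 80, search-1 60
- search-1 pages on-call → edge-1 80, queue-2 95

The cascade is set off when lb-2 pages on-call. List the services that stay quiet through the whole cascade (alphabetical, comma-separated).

queue-2, search-1

Round 1 — lb-2 pages on-call (initial).
  edge-1: +80 → 80 ≥ 40
Round 2 — edge-1 pages on-call.
  queue-2: +80 → 80 < 100
No further pages.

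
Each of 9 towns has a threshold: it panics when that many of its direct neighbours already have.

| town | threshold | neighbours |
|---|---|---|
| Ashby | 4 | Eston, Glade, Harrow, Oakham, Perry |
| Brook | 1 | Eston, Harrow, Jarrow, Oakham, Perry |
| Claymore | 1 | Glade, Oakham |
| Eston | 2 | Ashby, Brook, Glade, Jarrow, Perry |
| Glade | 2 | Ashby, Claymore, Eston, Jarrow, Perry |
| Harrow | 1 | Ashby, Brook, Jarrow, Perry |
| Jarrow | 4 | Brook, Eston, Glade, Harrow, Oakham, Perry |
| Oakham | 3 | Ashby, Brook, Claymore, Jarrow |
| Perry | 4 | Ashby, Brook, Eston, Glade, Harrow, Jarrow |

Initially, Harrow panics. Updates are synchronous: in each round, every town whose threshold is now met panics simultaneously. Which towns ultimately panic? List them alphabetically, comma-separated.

Round 1 — Harrow panics (initial).
Round 2 — checking thresholds:
  Ashby: 1 of 5 neighbours < 4, not yet.
  Brook: 1 of 5 neighbours ≥ 1, panics.
  Jarrow: 1 of 6 neighbours < 4, not yet.
  Perry: 1 of 6 neighbours < 4, not yet.
Round 3 — no new panics; cascade stops.

Brook, Harrow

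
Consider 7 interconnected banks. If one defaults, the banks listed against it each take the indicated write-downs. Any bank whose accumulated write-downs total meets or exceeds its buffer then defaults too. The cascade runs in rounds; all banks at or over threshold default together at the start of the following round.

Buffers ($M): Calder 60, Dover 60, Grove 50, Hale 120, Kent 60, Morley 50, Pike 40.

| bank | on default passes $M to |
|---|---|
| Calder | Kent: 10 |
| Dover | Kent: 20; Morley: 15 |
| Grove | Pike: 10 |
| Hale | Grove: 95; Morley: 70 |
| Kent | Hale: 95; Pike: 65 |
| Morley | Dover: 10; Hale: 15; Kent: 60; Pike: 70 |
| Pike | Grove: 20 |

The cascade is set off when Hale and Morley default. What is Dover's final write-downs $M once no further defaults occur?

Round 1 — Hale, Morley default (initial).
  Dover: +10 → 10 < 60
  Grove: +95 → 95 ≥ 50
  Kent: +60 → 60 ≥ 60
  Pike: +70 → 70 ≥ 40
Round 2 — Grove, Kent, Pike default.
No further defaults.

10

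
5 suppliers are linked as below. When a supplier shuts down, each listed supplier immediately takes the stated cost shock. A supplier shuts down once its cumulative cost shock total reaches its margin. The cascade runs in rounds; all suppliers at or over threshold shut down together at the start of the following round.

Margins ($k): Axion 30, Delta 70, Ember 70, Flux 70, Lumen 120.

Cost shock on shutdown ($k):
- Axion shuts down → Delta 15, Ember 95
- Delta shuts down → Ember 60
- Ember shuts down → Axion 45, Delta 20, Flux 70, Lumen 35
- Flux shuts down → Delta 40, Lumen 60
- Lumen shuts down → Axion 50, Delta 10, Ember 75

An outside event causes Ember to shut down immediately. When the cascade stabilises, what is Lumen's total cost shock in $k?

Round 1 — Ember shuts down (initial).
  Axion: +45 → 45 ≥ 30
  Delta: +20 → 20 < 70
  Flux: +70 → 70 ≥ 70
  Lumen: +35 → 35 < 120
Round 2 — Axion, Flux shut down.
  Delta: +15+40 → 75 ≥ 70
  Lumen: +60 → 95 < 120
Round 3 — Delta shuts down.
No further shutdowns.

95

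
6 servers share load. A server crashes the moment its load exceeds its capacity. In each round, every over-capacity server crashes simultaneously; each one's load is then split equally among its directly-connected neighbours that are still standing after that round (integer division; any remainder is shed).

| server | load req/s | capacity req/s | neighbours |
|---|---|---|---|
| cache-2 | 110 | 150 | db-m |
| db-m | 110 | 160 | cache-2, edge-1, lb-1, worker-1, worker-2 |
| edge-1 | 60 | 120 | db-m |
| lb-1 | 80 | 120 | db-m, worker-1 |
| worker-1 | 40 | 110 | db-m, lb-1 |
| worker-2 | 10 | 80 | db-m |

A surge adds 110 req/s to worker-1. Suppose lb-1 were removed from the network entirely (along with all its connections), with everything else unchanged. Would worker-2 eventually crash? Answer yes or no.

With lb-1 removed:
Round 1 — worker-1 at 150 > 110. worker-1 crashes.
  worker-1 sheds 150 req/s to db-m: 150 each.
    db-m: 110+150 = 260 > 160
Round 2 — db-m crashes.
  db-m sheds 260 req/s to cache-2, edge-1, worker-2: 86 each (2 lost).
    cache-2: 110+86 = 196 > 150
    edge-1: 60+86 = 146 > 120
    worker-2: 10+86 = 96 > 80
Round 3 — cache-2, edge-1, worker-2 crash.
  cache-2 sheds 196 req/s: no online neighbours, lost.
  edge-1 sheds 146 req/s: no online neighbours, lost.
  worker-2 sheds 96 req/s: no online neighbours, lost.
No further crashes.

yes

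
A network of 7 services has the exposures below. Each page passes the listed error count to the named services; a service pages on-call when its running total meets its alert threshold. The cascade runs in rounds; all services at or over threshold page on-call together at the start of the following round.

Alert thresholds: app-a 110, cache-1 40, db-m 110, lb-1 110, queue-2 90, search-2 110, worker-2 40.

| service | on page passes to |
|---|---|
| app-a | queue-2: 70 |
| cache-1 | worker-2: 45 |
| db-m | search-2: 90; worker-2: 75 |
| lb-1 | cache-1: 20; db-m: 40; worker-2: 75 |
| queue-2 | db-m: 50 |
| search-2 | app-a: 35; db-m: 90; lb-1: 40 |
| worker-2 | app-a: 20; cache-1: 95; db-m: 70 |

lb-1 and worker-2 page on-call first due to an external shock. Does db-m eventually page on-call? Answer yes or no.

yes

Round 1 — lb-1, worker-2 page on-call (initial).
  app-a: +20 → 20 < 110
  cache-1: +20+95 → 115 ≥ 40
  db-m: +40+70 → 110 ≥ 110
Round 2 — cache-1, db-m page on-call.
  search-2: +90 → 90 < 110
No further pages.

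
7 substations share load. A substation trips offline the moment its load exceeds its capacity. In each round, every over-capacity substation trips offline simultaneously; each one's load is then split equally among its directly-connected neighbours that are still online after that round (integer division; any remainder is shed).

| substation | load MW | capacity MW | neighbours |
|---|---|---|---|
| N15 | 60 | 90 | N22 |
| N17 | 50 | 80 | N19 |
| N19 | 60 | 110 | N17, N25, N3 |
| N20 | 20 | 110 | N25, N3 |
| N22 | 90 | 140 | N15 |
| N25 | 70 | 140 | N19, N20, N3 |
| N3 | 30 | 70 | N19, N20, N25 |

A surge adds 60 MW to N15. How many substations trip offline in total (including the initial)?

Round 1 — N15 at 120 > 90. N15 trips offline.
  N15 sheds 120 MW to N22: 120 each.
    N22: 90+120 = 210 > 140
Round 2 — N22 trips offline.
  N22 sheds 210 MW: no online neighbours, lost.
No further trips.

2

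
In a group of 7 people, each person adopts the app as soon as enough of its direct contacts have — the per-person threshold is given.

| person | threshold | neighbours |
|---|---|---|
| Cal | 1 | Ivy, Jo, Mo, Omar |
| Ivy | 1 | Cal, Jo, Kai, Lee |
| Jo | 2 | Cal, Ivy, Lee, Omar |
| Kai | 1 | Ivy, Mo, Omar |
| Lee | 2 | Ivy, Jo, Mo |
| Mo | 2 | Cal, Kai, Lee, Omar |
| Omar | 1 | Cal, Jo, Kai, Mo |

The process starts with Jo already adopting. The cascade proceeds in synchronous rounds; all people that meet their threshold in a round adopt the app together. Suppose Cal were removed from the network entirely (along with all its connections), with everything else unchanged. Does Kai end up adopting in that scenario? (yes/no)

yes

With Cal removed:
Round 1 — Jo adopts the app (initial).
Round 2 — checking thresholds:
  Ivy: 1 of 3 neighbours ≥ 1, adopts the app.
  Lee: 1 of 3 neighbours < 2, below threshold.
  Omar: 1 of 3 neighbours ≥ 1, adopts the app.
Round 3 — checking thresholds:
  Kai: 2 of 3 neighbours ≥ 1, adopts the app.
  Lee: 2 of 3 neighbours ≥ 2, adopts the app.
  Mo: 1 of 3 neighbours < 2, below threshold.
Round 4 — checking thresholds:
  Mo: 3 of 3 neighbours ≥ 2, adopts the app.
Round 5 — no new adoptions; cascade stops.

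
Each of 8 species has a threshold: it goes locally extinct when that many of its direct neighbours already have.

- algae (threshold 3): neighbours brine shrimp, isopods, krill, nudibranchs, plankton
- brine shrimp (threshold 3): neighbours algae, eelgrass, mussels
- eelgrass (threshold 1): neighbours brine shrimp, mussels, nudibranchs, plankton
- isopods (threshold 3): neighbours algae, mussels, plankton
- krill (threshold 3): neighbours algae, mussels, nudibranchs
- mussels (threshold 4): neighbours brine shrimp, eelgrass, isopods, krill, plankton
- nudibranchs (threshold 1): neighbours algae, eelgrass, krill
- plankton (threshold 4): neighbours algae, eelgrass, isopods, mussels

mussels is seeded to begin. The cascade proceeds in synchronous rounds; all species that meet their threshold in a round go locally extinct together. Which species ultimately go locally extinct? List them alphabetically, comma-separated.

Round 1 — mussels goes locally extinct (initial).
Round 2 — checking thresholds:
  brine shrimp: 1 of 3 neighbours < 3, holds.
  eelgrass: 1 of 4 neighbours ≥ 1, goes locally extinct.
  isopods: 1 of 3 neighbours < 3, holds.
  krill: 1 of 3 neighbours < 3, holds.
  plankton: 1 of 4 neighbours < 4, holds.
Round 3 — checking thresholds:
  brine shrimp: 2 of 3 neighbours < 3, holds.
  isopods: 1 of 3 neighbours < 3, holds.
  krill: 1 of 3 neighbours < 3, holds.
  nudibranchs: 1 of 3 neighbours ≥ 1, goes locally extinct.
  plankton: 2 of 4 neighbours < 4, holds.
Round 4 — no new extinctions; cascade stops.

eelgrass, mussels, nudibranchs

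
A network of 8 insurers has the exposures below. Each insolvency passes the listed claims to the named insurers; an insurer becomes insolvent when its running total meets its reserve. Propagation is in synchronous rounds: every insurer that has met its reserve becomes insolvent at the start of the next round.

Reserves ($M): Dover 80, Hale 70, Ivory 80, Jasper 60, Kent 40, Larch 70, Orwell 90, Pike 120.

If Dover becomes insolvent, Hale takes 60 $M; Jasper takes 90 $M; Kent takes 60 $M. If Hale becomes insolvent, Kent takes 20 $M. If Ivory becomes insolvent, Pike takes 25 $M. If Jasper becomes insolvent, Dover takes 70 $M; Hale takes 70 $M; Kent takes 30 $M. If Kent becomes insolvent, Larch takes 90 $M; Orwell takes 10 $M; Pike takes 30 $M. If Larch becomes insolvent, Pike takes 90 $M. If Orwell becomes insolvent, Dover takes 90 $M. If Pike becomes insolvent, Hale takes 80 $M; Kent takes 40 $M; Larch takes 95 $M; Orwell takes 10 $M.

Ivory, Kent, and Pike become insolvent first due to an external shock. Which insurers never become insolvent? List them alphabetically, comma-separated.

Round 1 — Ivory, Kent, Pike become insolvent (initial).
  Hale: +80 → 80 ≥ 70
  Larch: +90+95 → 185 ≥ 70
  Orwell: +10+10 → 20 < 90
Round 2 — Hale, Larch become insolvent.
No further insolvencies.

Dover, Jasper, Orwell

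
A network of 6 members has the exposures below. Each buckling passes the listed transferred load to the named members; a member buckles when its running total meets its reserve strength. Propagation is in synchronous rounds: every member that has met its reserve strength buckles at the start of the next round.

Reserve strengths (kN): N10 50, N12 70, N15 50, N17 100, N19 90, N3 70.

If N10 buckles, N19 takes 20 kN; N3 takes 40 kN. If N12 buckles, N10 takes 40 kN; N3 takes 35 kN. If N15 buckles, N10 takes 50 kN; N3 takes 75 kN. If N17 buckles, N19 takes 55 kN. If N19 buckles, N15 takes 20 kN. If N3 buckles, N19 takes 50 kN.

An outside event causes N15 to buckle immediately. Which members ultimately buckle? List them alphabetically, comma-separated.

Round 1 — N15 buckles (initial).
  N10: +50 → 50 ≥ 50
  N3: +75 → 75 ≥ 70
Round 2 — N10, N3 buckle.
  N19: +20+50 → 70 < 90
No further bucklings.

N10, N15, N3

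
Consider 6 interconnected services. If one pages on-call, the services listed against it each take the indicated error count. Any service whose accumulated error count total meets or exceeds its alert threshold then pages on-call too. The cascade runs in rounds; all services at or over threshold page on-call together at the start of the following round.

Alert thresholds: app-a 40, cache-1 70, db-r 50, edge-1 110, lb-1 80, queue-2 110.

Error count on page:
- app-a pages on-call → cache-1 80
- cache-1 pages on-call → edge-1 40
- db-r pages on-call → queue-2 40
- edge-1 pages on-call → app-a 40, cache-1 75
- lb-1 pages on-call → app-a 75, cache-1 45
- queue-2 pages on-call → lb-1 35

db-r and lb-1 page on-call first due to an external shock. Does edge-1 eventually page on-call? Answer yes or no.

no

Round 1 — db-r, lb-1 page on-call (initial).
  app-a: +75 → 75 ≥ 40
  cache-1: +45 → 45 < 70
  queue-2: +40 → 40 < 110
Round 2 — app-a pages on-call.
  cache-1: +80 → 125 ≥ 70
Round 3 — cache-1 pages on-call.
  edge-1: +40 → 40 < 110
No further pages.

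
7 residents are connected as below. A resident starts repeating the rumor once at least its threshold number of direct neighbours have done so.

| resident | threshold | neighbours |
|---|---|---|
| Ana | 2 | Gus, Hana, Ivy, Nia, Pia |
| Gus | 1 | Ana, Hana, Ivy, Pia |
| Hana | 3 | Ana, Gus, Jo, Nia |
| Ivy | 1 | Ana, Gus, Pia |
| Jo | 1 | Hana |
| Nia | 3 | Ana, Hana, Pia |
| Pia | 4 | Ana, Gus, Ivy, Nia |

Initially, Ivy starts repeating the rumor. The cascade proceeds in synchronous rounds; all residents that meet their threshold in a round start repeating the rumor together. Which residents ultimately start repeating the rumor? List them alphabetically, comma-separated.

Ana, Gus, Ivy

Round 1 — Ivy starts repeating the rumor (initial).
Round 2 — checking thresholds:
  Ana: 1 of 5 neighbours < 2, holds.
  Gus: 1 of 4 neighbours ≥ 1, starts repeating the rumor.
  Pia: 1 of 4 neighbours < 4, holds.
Round 3 — checking thresholds:
  Ana: 2 of 5 neighbours ≥ 2, starts repeating the rumor.
  Hana: 1 of 4 neighbours < 3, holds.
  Pia: 2 of 4 neighbours < 4, holds.
Round 4 — no new spreads; cascade stops.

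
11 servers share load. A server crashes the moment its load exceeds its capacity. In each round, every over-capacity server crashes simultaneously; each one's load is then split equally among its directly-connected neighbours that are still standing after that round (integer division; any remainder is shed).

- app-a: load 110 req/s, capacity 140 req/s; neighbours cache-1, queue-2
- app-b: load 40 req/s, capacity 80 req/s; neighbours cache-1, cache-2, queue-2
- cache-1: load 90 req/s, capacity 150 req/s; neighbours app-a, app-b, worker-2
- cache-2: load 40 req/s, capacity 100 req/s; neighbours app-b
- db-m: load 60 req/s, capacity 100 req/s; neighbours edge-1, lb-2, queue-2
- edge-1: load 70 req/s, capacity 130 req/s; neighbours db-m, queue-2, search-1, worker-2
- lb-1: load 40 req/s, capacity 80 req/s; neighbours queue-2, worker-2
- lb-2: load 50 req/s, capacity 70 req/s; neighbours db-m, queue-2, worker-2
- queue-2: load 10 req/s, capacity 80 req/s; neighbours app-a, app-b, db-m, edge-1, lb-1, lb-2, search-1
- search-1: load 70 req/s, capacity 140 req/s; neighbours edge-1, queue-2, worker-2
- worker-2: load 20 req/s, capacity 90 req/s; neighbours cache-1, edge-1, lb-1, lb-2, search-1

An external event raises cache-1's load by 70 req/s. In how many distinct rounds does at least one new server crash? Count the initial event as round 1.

Round 1 — cache-1 at 160 > 150. cache-1 crashes.
  cache-1 sheds 160 req/s to app-a, app-b, worker-2: 53 each (1 lost).
    app-a: 110+53 = 163 > 140
    app-b: 40+53 = 93 > 80
    worker-2: 20+53 = 73 ≤ 90
Round 2 — app-a, app-b crash.
  app-a sheds 163 req/s to queue-2: 163 each.
    queue-2: 10+163 = 173 > 80
  app-b sheds 93 req/s to cache-2, queue-2: 46 each (1 lost).
    cache-2: 40+46 = 86 ≤ 100
    queue-2: 173+46 = 219 > 80
Round 3 — queue-2 crashes.
  queue-2 sheds 219 req/s to db-m, edge-1, lb-1, lb-2, search-1: 43 each (4 lost).
    db-m: 60+43 = 103 > 100
    edge-1: 70+43 = 113 ≤ 130
    lb-1: 40+43 = 83 > 80
    lb-2: 50+43 = 93 > 70
    search-1: 70+43 = 113 ≤ 140
Round 4 — db-m, lb-1, lb-2 crash.
  db-m sheds 103 req/s to edge-1: 103 each.
    edge-1: 113+103 = 216 > 130
  lb-1 sheds 83 req/s to worker-2: 83 each.
    worker-2: 73+83 = 156 > 90
  lb-2 sheds 93 req/s to worker-2: 93 each.
    worker-2: 156+93 = 249 > 90
Round 5 — edge-1, worker-2 crash.
  edge-1 sheds 216 req/s to search-1: 216 each.
    search-1: 113+216 = 329 > 140
  worker-2 sheds 249 req/s to search-1: 249 each.
    search-1: 329+249 = 578 > 140
Round 6 — search-1 crashes.
  search-1 sheds 578 req/s: no online neighbours, lost.
No further crashes.

6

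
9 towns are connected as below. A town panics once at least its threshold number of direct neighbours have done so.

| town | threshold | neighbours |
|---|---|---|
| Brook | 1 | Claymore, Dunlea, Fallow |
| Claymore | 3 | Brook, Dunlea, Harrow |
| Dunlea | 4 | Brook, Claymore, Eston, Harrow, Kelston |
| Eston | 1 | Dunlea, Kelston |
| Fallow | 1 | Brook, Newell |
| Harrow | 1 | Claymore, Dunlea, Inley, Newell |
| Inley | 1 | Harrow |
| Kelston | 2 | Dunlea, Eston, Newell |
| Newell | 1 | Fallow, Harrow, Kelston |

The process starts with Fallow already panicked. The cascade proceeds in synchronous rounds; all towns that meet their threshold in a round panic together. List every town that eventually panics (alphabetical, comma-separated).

Brook, Fallow, Harrow, Inley, Newell

Round 1 — Fallow panics (initial).
Round 2 — checking thresholds:
  Brook: 1 of 3 neighbours ≥ 1, panics.
  Newell: 1 of 3 neighbours ≥ 1, panics.
Round 3 — checking thresholds:
  Claymore: 1 of 3 neighbours < 3, below threshold.
  Dunlea: 1 of 5 neighbours < 4, below threshold.
  Harrow: 1 of 4 neighbours ≥ 1, panics.
  Kelston: 1 of 3 neighbours < 2, below threshold.
Round 4 — checking thresholds:
  Claymore: 2 of 3 neighbours < 3, below threshold.
  Dunlea: 2 of 5 neighbours < 4, below threshold.
  Inley: 1 of 1 neighbours ≥ 1, panics.
  Kelston: 1 of 3 neighbours < 2, below threshold.
Round 5 — no new panics; cascade stops.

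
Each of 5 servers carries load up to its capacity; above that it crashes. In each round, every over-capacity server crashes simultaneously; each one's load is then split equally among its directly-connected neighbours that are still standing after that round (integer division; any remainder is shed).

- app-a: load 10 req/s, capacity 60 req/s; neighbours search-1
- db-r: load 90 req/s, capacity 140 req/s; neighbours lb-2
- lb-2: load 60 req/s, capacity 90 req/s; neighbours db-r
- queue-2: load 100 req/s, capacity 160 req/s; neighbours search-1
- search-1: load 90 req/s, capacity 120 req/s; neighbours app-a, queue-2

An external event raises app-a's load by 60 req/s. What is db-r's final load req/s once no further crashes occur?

Round 1 — app-a at 70 > 60. app-a crashes.
  app-a sheds 70 req/s to search-1: 70 each.
    search-1: 90+70 = 160 > 120
Round 2 — search-1 crashes.
  search-1 sheds 160 req/s to queue-2: 160 each.
    queue-2: 100+160 = 260 > 160
Round 3 — queue-2 crashes.
  queue-2 sheds 260 req/s: no online neighbours, lost.
No further crashes.

90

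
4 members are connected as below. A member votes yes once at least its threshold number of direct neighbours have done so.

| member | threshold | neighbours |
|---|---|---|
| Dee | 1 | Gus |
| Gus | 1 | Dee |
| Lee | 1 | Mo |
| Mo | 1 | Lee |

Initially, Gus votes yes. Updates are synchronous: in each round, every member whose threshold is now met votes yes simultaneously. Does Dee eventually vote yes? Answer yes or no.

yes

Round 1 — Gus votes yes (initial).
Round 2 — checking thresholds:
  Dee: 1 of 1 neighbours ≥ 1, votes yes.
Round 3 — no new yes votes; cascade stops.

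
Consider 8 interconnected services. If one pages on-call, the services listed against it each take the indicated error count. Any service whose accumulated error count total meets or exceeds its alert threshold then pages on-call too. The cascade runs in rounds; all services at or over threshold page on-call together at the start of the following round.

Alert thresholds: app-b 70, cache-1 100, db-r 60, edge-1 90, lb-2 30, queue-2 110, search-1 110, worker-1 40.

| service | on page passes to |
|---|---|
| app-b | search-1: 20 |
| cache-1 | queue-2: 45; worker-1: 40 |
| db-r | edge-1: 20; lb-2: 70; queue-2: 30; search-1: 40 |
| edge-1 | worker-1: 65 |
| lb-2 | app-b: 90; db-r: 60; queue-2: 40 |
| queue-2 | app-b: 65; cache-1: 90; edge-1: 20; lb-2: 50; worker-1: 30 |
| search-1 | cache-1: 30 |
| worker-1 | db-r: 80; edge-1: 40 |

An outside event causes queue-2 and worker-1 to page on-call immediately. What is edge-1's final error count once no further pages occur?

Round 1 — queue-2, worker-1 page on-call (initial).
  app-b: +65 → 65 < 70
  cache-1: +90 → 90 < 100
  db-r: +80 → 80 ≥ 60
  edge-1: +20+40 → 60 < 90
  lb-2: +50 → 50 ≥ 30
Round 2 — db-r, lb-2 page on-call.
  app-b: +90 → 155 ≥ 70
  edge-1: +20 → 80 < 90
  search-1: +40 → 40 < 110
Round 3 — app-b pages on-call.
  search-1: +20 → 60 < 110
No further pages.

80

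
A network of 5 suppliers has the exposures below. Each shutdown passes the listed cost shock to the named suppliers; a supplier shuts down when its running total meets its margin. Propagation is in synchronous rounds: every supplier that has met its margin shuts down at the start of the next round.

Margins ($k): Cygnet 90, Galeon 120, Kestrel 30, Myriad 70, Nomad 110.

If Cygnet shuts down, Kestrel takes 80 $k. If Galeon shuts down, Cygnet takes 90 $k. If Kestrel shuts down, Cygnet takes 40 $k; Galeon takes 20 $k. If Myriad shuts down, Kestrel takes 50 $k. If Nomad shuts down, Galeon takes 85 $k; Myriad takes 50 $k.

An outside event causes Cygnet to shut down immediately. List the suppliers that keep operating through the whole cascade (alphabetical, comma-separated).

Galeon, Myriad, Nomad

Round 1 — Cygnet shuts down (initial).
  Kestrel: +80 → 80 ≥ 30
Round 2 — Kestrel shuts down.
  Galeon: +20 → 20 < 120
No further shutdowns.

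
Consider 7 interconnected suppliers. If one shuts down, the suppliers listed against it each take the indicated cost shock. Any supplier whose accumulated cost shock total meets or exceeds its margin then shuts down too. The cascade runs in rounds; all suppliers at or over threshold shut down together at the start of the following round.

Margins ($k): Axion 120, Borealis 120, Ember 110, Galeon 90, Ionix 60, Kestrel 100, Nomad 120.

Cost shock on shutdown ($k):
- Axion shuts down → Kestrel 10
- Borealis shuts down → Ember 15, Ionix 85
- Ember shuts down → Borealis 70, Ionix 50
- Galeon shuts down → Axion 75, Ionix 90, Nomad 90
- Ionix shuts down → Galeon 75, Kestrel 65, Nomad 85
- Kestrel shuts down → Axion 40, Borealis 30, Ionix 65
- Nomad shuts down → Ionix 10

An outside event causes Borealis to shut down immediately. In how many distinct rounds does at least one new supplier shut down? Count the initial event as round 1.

2

Round 1 — Borealis shuts down (initial).
  Ember: +15 → 15 < 110
  Ionix: +85 → 85 ≥ 60
Round 2 — Ionix shuts down.
  Galeon: +75 → 75 < 90
  Kestrel: +65 → 65 < 100
  Nomad: +85 → 85 < 120
No further shutdowns.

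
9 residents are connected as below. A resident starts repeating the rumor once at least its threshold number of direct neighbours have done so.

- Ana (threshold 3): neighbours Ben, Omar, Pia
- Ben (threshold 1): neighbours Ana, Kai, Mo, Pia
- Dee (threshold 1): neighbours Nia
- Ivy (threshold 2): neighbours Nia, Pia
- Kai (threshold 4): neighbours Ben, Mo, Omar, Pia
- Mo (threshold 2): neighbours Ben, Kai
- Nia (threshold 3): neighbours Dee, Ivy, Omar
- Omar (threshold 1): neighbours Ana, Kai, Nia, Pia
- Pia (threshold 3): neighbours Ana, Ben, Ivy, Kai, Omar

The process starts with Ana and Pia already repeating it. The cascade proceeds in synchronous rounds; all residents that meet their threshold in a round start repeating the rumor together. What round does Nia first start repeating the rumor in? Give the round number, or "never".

never

Round 1 — Ana, Pia start repeating the rumor (initial).
Round 2 — checking thresholds:
  Ben: 2 of 4 neighbours ≥ 1, starts repeating the rumor.
  Ivy: 1 of 2 neighbours < 2, not yet.
  Kai: 1 of 4 neighbours < 4, not yet.
  Omar: 2 of 4 neighbours ≥ 1, starts repeating the rumor.
Round 3 — no new spreads; cascade stops.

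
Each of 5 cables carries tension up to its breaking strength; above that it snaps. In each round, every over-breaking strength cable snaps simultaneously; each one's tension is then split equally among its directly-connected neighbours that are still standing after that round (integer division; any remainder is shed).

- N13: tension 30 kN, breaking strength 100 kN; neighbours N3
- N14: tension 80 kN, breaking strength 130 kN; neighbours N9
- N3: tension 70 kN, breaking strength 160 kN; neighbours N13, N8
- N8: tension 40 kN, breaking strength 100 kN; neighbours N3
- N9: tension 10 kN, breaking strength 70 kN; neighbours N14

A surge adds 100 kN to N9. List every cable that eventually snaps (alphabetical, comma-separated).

Round 1 — N9 at 110 > 70. N9 snaps.
  N9 sheds 110 kN to N14: 110 each.
    N14: 80+110 = 190 > 130
Round 2 — N14 snaps.
  N14 sheds 190 kN: no online neighbours, lost.
No further breaks.

N14, N9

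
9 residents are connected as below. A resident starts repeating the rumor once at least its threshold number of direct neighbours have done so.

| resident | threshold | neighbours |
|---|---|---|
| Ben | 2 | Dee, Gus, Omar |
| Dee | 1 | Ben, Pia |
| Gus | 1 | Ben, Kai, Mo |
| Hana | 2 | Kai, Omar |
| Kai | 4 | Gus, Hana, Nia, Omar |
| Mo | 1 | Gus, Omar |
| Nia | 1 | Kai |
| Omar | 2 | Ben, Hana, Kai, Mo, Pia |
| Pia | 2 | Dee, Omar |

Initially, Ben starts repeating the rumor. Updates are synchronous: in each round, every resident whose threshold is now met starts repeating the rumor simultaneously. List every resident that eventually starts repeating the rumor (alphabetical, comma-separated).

Ben, Dee, Gus, Mo, Omar, Pia

Round 1 — Ben starts repeating the rumor (initial).
Round 2 — checking thresholds:
  Dee: 1 of 2 neighbours ≥ 1, starts repeating the rumor.
  Gus: 1 of 3 neighbours ≥ 1, starts repeating the rumor.
  Omar: 1 of 5 neighbours < 2, holds.
Round 3 — checking thresholds:
  Kai: 1 of 4 neighbours < 4, holds.
  Mo: 1 of 2 neighbours ≥ 1, starts repeating the rumor.
  Omar: 1 of 5 neighbours < 2, holds.
  Pia: 1 of 2 neighbours < 2, holds.
Round 4 — checking thresholds:
  Kai: 1 of 4 neighbours < 4, holds.
  Omar: 2 of 5 neighbours ≥ 2, starts repeating the rumor.
  Pia: 1 of 2 neighbours < 2, holds.
Round 5 — checking thresholds:
  Hana: 1 of 2 neighbours < 2, holds.
  Kai: 2 of 4 neighbours < 4, holds.
  Pia: 2 of 2 neighbours ≥ 2, starts repeating the rumor.
Round 6 — no new spreads; cascade stops.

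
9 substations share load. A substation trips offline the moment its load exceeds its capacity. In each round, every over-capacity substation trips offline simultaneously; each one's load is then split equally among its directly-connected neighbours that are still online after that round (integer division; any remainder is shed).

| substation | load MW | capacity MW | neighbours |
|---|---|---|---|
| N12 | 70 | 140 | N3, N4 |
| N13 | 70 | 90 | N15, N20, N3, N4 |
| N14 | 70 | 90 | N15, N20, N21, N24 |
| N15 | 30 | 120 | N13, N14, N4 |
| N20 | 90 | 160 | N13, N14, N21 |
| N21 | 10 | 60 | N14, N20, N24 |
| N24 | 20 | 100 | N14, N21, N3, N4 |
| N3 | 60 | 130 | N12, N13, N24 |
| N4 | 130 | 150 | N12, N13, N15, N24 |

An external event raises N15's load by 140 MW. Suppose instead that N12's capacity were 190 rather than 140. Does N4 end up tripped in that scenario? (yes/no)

With N12's capacity at 190:
Round 1 — N15 at 170 > 120. N15 trips offline.
  N15 sheds 170 MW to N13, N14, N4: 56 each (2 lost).
    N13: 70+56 = 126 > 90
    N14: 70+56 = 126 > 90
    N4: 130+56 = 186 > 150
Round 2 — N13, N14, N4 trip offline.
  N13 sheds 126 MW to N20, N3: 63 each.
    N20: 90+63 = 153 ≤ 160
    N3: 60+63 = 123 ≤ 130
  N14 sheds 126 MW to N20, N21, N24: 42 each.
    N20: 153+42 = 195 > 160
    N21: 10+42 = 52 ≤ 60
    N24: 20+42 = 62 ≤ 100
  N4 sheds 186 MW to N12, N24: 93 each.
    N12: 70+93 = 163 ≤ 190
    N24: 62+93 = 155 > 100
Round 3 — N20, N24 trip offline.
  N20 sheds 195 MW to N21: 195 each.
    N21: 52+195 = 247 > 60
  N24 sheds 155 MW to N21, N3: 77 each (1 lost).
    N21: 247+77 = 324 > 60
    N3: 123+77 = 200 > 130
Round 4 — N21, N3 trip offline.
  N21 sheds 324 MW: no online neighbours, lost.
  N3 sheds 200 MW to N12: 200 each.
    N12: 163+200 = 363 > 190
Round 5 — N12 trips offline.
  N12 sheds 363 MW: no online neighbours, lost.
No further trips.

yes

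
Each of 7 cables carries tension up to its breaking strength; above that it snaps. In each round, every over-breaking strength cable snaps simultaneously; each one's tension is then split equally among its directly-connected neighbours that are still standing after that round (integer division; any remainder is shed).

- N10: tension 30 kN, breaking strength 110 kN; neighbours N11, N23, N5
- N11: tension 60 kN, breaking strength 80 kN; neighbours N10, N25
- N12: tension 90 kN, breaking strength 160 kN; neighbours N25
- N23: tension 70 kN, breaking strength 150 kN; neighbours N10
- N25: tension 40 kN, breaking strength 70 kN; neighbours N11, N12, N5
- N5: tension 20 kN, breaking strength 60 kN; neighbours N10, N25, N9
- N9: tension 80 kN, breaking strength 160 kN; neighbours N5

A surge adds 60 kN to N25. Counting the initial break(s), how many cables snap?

5

Round 1 — N25 at 100 > 70. N25 snaps.
  N25 sheds 100 kN to N11, N12, N5: 33 each (1 lost).
    N11: 60+33 = 93 > 80
    N12: 90+33 = 123 ≤ 160
    N5: 20+33 = 53 ≤ 60
Round 2 — N11 snaps.
  N11 sheds 93 kN to N10: 93 each.
    N10: 30+93 = 123 > 110
Round 3 — N10 snaps.
  N10 sheds 123 kN to N23, N5: 61 each (1 lost).
    N23: 70+61 = 131 ≤ 150
    N5: 53+61 = 114 > 60
Round 4 — N5 snaps.
  N5 sheds 114 kN to N9: 114 each.
    N9: 80+114 = 194 > 160
Round 5 — N9 snaps.
  N9 sheds 194 kN: no online neighbours, lost.
No further breaks.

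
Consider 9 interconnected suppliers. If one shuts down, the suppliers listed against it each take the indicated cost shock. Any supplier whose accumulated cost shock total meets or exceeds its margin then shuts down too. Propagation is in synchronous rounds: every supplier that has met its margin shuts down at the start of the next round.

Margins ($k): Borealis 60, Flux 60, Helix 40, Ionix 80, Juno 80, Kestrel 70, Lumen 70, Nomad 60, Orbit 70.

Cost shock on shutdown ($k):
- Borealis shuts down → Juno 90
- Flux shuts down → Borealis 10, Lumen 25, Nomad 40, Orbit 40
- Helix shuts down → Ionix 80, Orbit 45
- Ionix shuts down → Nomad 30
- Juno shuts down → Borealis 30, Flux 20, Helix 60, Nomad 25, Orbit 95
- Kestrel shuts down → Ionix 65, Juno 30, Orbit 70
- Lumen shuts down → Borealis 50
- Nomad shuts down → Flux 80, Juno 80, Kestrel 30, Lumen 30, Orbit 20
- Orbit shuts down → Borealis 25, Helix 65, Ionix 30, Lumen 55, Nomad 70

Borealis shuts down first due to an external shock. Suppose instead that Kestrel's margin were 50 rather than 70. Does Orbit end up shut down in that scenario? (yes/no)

yes

With Kestrel's margin at 50:
Round 1 — Borealis shuts down (initial).
  Juno: +90 → 90 ≥ 80
Round 2 — Juno shuts down.
  Flux: +20 → 20 < 60
  Helix: +60 → 60 ≥ 40
  Nomad: +25 → 25 < 60
  Orbit: +95 → 95 ≥ 70
Round 3 — Helix, Orbit shut down.
  Ionix: +80+30 → 110 ≥ 80
  Lumen: +55 → 55 < 70
  Nomad: +70 → 95 ≥ 60
Round 4 — Ionix, Nomad shut down.
  Flux: +80 → 100 ≥ 60
  Kestrel: +30 → 30 < 50
  Lumen: +30 → 85 ≥ 70
Round 5 — Flux, Lumen shut down.
No further shutdowns.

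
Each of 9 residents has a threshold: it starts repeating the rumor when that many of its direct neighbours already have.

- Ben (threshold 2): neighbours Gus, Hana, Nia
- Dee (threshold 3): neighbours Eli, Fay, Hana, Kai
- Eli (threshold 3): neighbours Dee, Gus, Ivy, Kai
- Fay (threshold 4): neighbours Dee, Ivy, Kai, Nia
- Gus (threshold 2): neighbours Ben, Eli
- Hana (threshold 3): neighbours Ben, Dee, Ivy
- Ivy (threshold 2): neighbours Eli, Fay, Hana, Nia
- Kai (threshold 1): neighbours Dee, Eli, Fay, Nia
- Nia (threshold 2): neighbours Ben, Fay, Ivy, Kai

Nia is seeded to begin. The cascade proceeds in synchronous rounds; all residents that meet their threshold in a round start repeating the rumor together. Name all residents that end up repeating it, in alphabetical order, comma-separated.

Kai, Nia

Round 1 — Nia starts repeating the rumor (initial).
Round 2 — checking thresholds:
  Ben: 1 of 3 neighbours < 2, below threshold.
  Fay: 1 of 4 neighbours < 4, below threshold.
  Ivy: 1 of 4 neighbours < 2, below threshold.
  Kai: 1 of 4 neighbours ≥ 1, starts repeating the rumor.
Round 3 — no new spreads; cascade stops.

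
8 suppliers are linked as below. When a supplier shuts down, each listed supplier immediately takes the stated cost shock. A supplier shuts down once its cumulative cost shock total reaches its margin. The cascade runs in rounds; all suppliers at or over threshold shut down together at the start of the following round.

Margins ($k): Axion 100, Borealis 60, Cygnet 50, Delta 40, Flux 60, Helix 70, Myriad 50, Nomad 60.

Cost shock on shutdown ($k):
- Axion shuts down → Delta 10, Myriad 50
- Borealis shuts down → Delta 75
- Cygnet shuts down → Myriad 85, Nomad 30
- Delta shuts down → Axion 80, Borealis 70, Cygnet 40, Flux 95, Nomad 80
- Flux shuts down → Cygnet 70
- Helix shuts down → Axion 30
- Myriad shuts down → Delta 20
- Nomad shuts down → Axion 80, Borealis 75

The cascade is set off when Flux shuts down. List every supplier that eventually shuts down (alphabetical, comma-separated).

Cygnet, Flux, Myriad

Round 1 — Flux shuts down (initial).
  Cygnet: +70 → 70 ≥ 50
Round 2 — Cygnet shuts down.
  Myriad: +85 → 85 ≥ 50
  Nomad: +30 → 30 < 60
Round 3 — Myriad shuts down.
  Delta: +20 → 20 < 40
No further shutdowns.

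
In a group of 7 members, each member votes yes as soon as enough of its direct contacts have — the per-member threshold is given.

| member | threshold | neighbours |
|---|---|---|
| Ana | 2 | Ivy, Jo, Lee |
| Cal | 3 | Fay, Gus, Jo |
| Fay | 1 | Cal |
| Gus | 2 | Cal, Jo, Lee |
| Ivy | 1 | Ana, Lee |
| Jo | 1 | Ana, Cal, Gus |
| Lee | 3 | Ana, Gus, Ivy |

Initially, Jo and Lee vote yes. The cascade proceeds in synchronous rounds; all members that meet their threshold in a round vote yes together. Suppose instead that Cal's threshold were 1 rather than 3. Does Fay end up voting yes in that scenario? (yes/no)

With Cal's threshold at 1:
Round 1 — Jo, Lee vote yes (initial).
Round 2 — checking thresholds:
  Ana: 2 of 3 neighbours ≥ 2, votes yes.
  Cal: 1 of 3 neighbours ≥ 1, votes yes.
  Gus: 2 of 3 neighbours ≥ 2, votes yes.
  Ivy: 1 of 2 neighbours ≥ 1, votes yes.
Round 3 — checking thresholds:
  Fay: 1 of 1 neighbours ≥ 1, votes yes.
Round 4 — no new yes votes; cascade stops.

yes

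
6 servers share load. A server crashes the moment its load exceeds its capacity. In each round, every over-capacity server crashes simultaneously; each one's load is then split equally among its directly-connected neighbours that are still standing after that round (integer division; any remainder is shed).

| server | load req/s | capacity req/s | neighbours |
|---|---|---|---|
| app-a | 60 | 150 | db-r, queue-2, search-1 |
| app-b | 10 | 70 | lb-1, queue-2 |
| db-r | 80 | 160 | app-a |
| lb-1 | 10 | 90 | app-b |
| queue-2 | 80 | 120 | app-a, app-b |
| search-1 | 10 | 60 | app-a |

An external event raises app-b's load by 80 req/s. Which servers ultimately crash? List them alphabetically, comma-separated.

app-a, app-b, db-r, queue-2, search-1

Round 1 — app-b at 90 > 70. app-b crashes.
  app-b sheds 90 req/s to lb-1, queue-2: 45 each.
    lb-1: 10+45 = 55 ≤ 90
    queue-2: 80+45 = 125 > 120
Round 2 — queue-2 crashes.
  queue-2 sheds 125 req/s to app-a: 125 each.
    app-a: 60+125 = 185 > 150
Round 3 — app-a crashes.
  app-a sheds 185 req/s to db-r, search-1: 92 each (1 lost).
    db-r: 80+92 = 172 > 160
    search-1: 10+92 = 102 > 60
Round 4 — db-r, search-1 crash.
  db-r sheds 172 req/s: no online neighbours, lost.
  search-1 sheds 102 req/s: no online neighbours, lost.
No further crashes.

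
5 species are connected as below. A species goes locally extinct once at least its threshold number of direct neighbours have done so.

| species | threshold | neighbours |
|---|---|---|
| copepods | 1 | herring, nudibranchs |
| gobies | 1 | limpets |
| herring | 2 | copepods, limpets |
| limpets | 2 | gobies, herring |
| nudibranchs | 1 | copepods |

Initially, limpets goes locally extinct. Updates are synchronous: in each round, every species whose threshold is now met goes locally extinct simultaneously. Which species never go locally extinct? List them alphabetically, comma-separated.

Round 1 — limpets goes locally extinct (initial).
Round 2 — checking thresholds:
  gobies: 1 of 1 neighbours ≥ 1, goes locally extinct.
  herring: 1 of 2 neighbours < 2, below threshold.
Round 3 — no new extinctions; cascade stops.

copepods, herring, nudibranchs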